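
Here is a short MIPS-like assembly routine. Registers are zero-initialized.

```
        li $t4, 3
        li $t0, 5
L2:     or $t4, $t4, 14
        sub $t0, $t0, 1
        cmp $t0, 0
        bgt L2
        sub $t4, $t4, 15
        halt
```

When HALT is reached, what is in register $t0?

0

after li $t4, 3: $t4=3
after li $t0, 5: $t0=5
after or $t4, $t4, 14: $t4=3|14=15
after sub $t0, $t0, 1: $t0=5-1=4
cmp $t0, 0  (cmp 4,0)
bgt L2: taken
after or $t4, $t4, 14: $t4=15|14=15
after sub $t0, $t0, 1: $t0=4-1=3
cmp $t0, 0  (cmp 3,0)
bgt L2: taken
after or $t4, $t4, 14: $t4=15|14=15
after sub $t0, $t0, 1: $t0=3-1=2
cmp $t0, 0  (cmp 2,0)
bgt L2: taken
after or $t4, $t4, 14: $t4=15|14=15
after sub $t0, $t0, 1: $t0=2-1=1
cmp $t0, 0  (cmp 1,0)
bgt L2: taken
after or $t4, $t4, 14: $t4=15|14=15
after sub $t0, $t0, 1: $t0=1-1=0
cmp $t0, 0  (cmp 0,0)
bgt L2: not taken
after sub $t4, $t4, 15: $t4=15-15=0
halt.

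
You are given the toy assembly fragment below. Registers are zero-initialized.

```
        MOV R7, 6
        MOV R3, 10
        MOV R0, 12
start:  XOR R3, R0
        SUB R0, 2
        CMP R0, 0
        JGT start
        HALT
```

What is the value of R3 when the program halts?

4

R7=6
R3=10
R0=12
R3=10^12=6
R0=12-2=10
CMP R0, 0  (cmp 10,0)
JGT start: taken
R3=6^10=12
R0=10-2=8
CMP R0, 0  (cmp 8,0)
JGT start: taken
R3=12^8=4
R0=8-2=6
CMP R0, 0  (cmp 6,0)
JGT start: taken
R3=4^6=2
R0=6-2=4
CMP R0, 0  (cmp 4,0)
JGT start: taken
R3=2^4=6
R0=4-2=2
CMP R0, 0  (cmp 2,0)
JGT start: taken
R3=6^2=4
R0=2-2=0
CMP R0, 0  (cmp 0,0)
JGT start: not taken
halt.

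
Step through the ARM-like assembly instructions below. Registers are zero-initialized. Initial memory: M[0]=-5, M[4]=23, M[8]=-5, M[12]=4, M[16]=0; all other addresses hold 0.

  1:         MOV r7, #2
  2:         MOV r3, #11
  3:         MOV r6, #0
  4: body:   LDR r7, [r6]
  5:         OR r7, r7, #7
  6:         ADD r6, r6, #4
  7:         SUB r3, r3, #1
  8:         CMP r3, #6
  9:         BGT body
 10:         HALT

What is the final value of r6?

r7=2
r3=11
r6=0
r7=M[0]=-5
r7=(-5)|7=-1
r6=0+4=4
r3=11-1=10
CMP r3, #6  (cmp 10,6)
BGT body: taken
r7=M[4]=23
r7=23|7=23
r6=4+4=8
r3=10-1=9
CMP r3, #6  (cmp 9,6)
BGT body: taken
r7=M[8]=-5
r7=(-5)|7=-1
r6=8+4=12
r3=9-1=8
CMP r3, #6  (cmp 8,6)
BGT body: taken
r7=M[12]=4
r7=4|7=7
r6=12+4=16
r3=8-1=7
CMP r3, #6  (cmp 7,6)
BGT body: taken
r7=M[16]=0
r7=0|7=7
r6=16+4=20
r3=7-1=6
CMP r3, #6  (cmp 6,6)
BGT body: not taken
halt.

20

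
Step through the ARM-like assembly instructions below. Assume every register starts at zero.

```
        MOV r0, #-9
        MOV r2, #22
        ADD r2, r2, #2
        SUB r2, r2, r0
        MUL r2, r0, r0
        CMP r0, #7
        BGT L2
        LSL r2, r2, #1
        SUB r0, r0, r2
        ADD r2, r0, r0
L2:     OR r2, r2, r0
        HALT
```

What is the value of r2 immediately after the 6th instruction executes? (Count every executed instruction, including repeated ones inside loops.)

after MOV r0, #-9: r0=-9
after MOV r2, #22: r2=22
after ADD r2, r2, #2: r2=22+2=24
after SUB r2, r2, r0: r2=24-(-9)=33
after MUL r2, r0, r0: r2=(-9)*(-9)=81
CMP r0, #7  (cmp -9,7)
After step 6: r2 = 81.

81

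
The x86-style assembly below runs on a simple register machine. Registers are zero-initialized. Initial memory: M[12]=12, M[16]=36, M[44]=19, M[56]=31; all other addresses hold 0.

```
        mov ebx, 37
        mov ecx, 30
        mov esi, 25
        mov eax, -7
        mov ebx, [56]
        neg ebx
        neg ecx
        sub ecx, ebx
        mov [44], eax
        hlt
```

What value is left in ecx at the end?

mov ebx, 37 → ebx=37
mov ecx, 30 → ecx=30
mov esi, 25 → esi=25
mov eax, -7 → eax=-7
mov ebx, [56] → ebx=M[56]=31
neg ebx → ebx=-(31)=-31
neg ecx → ecx=-(30)=-30
sub ecx, ebx → ecx=(-30)-(-31)=1
mov [44], eax → M[44]=-7
halt.

1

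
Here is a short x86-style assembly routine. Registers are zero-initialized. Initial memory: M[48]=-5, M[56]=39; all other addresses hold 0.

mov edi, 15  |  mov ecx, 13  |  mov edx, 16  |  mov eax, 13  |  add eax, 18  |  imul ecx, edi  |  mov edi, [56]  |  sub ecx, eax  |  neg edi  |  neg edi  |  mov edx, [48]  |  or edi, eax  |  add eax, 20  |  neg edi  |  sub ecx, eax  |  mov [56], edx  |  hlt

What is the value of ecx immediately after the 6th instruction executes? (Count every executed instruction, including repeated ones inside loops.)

195

after mov edi, 15: edi=15
after mov ecx, 13: ecx=13
after mov edx, 16: edx=16
after mov eax, 13: eax=13
after add eax, 18: eax=13+18=31
after imul ecx, edi: ecx=13*15=195
After step 6: ecx = 195.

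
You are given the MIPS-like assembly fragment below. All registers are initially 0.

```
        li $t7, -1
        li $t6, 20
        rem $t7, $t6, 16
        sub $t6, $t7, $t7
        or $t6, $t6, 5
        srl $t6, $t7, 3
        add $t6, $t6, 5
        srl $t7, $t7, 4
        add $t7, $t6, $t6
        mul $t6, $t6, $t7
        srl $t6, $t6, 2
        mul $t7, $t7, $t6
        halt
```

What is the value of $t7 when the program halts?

120

after li $t7, -1: $t7=-1
after li $t6, 20: $t6=20
after rem $t7, $t6, 16: $t7=20%16=4
after sub $t6, $t7, $t7: $t6=4-4=0
after or $t6, $t6, 5: $t6=0|5=5
after srl $t6, $t7, 3: $t6=4>>3=0
after add $t6, $t6, 5: $t6=0+5=5
after srl $t7, $t7, 4: $t7=4>>4=0
after add $t7, $t6, $t6: $t7=5+5=10
after mul $t6, $t6, $t7: $t6=5*10=50
after srl $t6, $t6, 2: $t6=50>>2=12
after mul $t7, $t7, $t6: $t7=10*12=120
halt.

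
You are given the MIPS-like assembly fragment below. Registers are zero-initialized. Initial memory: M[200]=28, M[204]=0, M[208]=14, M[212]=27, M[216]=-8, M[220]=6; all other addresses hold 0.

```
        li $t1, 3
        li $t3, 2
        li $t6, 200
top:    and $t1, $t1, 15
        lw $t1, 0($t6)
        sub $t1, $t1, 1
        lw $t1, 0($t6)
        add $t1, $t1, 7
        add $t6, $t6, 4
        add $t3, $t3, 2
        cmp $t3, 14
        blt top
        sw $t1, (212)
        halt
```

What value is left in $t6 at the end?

224

after li $t1, 3: $t1=3
after li $t3, 2: $t3=2
after li $t6, 200: $t6=200
after and $t1, $t1, 15: $t1=3&15=3
after lw $t1, 0($t6): $t1=M[200]=28
after sub $t1, $t1, 1: $t1=28-1=27
after lw $t1, 0($t6): $t1=M[200]=28
after add $t1, $t1, 7: $t1=28+7=35
after add $t6, $t6, 4: $t6=200+4=204
after add $t3, $t3, 2: $t3=2+2=4
cmp $t3, 14  (cmp 4,14)
blt top: taken
after and $t1, $t1, 15: $t1=35&15=3
after lw $t1, 0($t6): $t1=M[204]=0
after sub $t1, $t1, 1: $t1=0-1=-1
after lw $t1, 0($t6): $t1=M[204]=0
after add $t1, $t1, 7: $t1=0+7=7
after add $t6, $t6, 4: $t6=204+4=208
after add $t3, $t3, 2: $t3=4+2=6
cmp $t3, 14  (cmp 6,14)
blt top: taken
after and $t1, $t1, 15: $t1=7&15=7
after lw $t1, 0($t6): $t1=M[208]=14
after sub $t1, $t1, 1: $t1=14-1=13
after lw $t1, 0($t6): $t1=M[208]=14
after add $t1, $t1, 7: $t1=14+7=21
after add $t6, $t6, 4: $t6=208+4=212
after add $t3, $t3, 2: $t3=6+2=8
cmp $t3, 14  (cmp 8,14)
blt top: taken
after and $t1, $t1, 15: $t1=21&15=5
after lw $t1, 0($t6): $t1=M[212]=27
after sub $t1, $t1, 1: $t1=27-1=26
after lw $t1, 0($t6): $t1=M[212]=27
after add $t1, $t1, 7: $t1=27+7=34
after add $t6, $t6, 4: $t6=212+4=216
after add $t3, $t3, 2: $t3=8+2=10
cmp $t3, 14  (cmp 10,14)
blt top: taken
after and $t1, $t1, 15: $t1=34&15=2
after lw $t1, 0($t6): $t1=M[216]=-8
after sub $t1, $t1, 1: $t1=(-8)-1=-9
after lw $t1, 0($t6): $t1=M[216]=-8
after add $t1, $t1, 7: $t1=(-8)+7=-1
after add $t6, $t6, 4: $t6=216+4=220
after add $t3, $t3, 2: $t3=10+2=12
cmp $t3, 14  (cmp 12,14)
blt top: taken
after and $t1, $t1, 15: $t1=(-1)&15=15
after lw $t1, 0($t6): $t1=M[220]=6
after sub $t1, $t1, 1: $t1=6-1=5
after lw $t1, 0($t6): $t1=M[220]=6
after add $t1, $t1, 7: $t1=6+7=13
after add $t6, $t6, 4: $t6=220+4=224
after add $t3, $t3, 2: $t3=12+2=14
cmp $t3, 14  (cmp 14,14)
blt top: not taken
sw $t1, (212) → M[212]=13
halt.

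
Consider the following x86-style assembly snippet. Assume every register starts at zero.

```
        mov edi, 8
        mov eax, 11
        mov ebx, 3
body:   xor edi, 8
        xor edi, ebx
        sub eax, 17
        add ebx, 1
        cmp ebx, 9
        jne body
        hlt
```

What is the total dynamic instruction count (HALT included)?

after mov edi, 8: edi=8
after mov eax, 11: eax=11
after mov ebx, 3: ebx=3
after xor edi, 8: edi=8^8=0
after xor edi, ebx: edi=0^3=3
after sub eax, 17: eax=11-17=-6
after add ebx, 1: ebx=3+1=4
cmp ebx, 9  (cmp 4,9)
jne body: taken
after xor edi, 8: edi=3^8=11
after xor edi, ebx: edi=11^4=15
after sub eax, 17: eax=(-6)-17=-23
after add ebx, 1: ebx=4+1=5
cmp ebx, 9  (cmp 5,9)
jne body: taken
after xor edi, 8: edi=15^8=7
after xor edi, ebx: edi=7^5=2
after sub eax, 17: eax=(-23)-17=-40
after add ebx, 1: ebx=5+1=6
cmp ebx, 9  (cmp 6,9)
jne body: taken
after xor edi, 8: edi=2^8=10
after xor edi, ebx: edi=10^6=12
after sub eax, 17: eax=(-40)-17=-57
after add ebx, 1: ebx=6+1=7
cmp ebx, 9  (cmp 7,9)
jne body: taken
after xor edi, 8: edi=12^8=4
after xor edi, ebx: edi=4^7=3
after sub eax, 17: eax=(-57)-17=-74
after add ebx, 1: ebx=7+1=8
cmp ebx, 9  (cmp 8,9)
jne body: taken
after xor edi, 8: edi=3^8=11
after xor edi, ebx: edi=11^8=3
after sub eax, 17: eax=(-74)-17=-91
after add ebx, 1: ebx=8+1=9
cmp ebx, 9  (cmp 9,9)
jne body: not taken
halt.
Total executed instructions: 40.

40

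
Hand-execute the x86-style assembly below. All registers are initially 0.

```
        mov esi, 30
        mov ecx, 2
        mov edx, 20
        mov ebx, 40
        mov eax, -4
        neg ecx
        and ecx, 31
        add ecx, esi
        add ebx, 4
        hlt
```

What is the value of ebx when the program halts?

mov esi, 30 → esi=30
mov ecx, 2 → ecx=2
mov edx, 20 → edx=20
mov ebx, 40 → ebx=40
mov eax, -4 → eax=-4
neg ecx → ecx=-(2)=-2
and ecx, 31 → ecx=(-2)&31=30
add ecx, esi → ecx=30+30=60
add ebx, 4 → ebx=40+4=44
halt.

44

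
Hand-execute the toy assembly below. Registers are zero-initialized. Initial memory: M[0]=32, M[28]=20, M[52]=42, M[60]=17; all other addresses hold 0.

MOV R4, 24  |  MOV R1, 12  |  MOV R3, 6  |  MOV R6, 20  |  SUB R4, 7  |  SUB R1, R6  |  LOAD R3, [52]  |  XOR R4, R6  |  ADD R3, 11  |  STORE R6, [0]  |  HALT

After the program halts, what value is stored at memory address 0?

20

MOV R4, 24 → R4=24
MOV R1, 12 → R1=12
MOV R3, 6 → R3=6
MOV R6, 20 → R6=20
SUB R4, 7 → R4=24-7=17
SUB R1, R6 → R1=12-20=-8
LOAD R3, [52] → R3=M[52]=42
XOR R4, R6 → R4=17^20=5
ADD R3, 11 → R3=42+11=53
STORE R6, [0] → M[0]=20
halt.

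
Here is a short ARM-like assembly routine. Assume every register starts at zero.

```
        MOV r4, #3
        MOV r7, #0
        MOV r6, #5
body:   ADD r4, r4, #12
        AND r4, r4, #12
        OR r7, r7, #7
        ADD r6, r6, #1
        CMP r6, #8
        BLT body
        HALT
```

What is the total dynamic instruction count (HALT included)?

22

after MOV r4, #3: r4=3
after MOV r7, #0: r7=0
after MOV r6, #5: r6=5
after ADD r4, r4, #12: r4=3+12=15
after AND r4, r4, #12: r4=15&12=12
after OR r7, r7, #7: r7=0|7=7
after ADD r6, r6, #1: r6=5+1=6
CMP r6, #8  (cmp 6,8)
BLT body: taken
after ADD r4, r4, #12: r4=12+12=24
after AND r4, r4, #12: r4=24&12=8
after OR r7, r7, #7: r7=7|7=7
after ADD r6, r6, #1: r6=6+1=7
CMP r6, #8  (cmp 7,8)
BLT body: taken
after ADD r4, r4, #12: r4=8+12=20
after AND r4, r4, #12: r4=20&12=4
after OR r7, r7, #7: r7=7|7=7
after ADD r6, r6, #1: r6=7+1=8
CMP r6, #8  (cmp 8,8)
BLT body: not taken
halt.
Total executed instructions: 22.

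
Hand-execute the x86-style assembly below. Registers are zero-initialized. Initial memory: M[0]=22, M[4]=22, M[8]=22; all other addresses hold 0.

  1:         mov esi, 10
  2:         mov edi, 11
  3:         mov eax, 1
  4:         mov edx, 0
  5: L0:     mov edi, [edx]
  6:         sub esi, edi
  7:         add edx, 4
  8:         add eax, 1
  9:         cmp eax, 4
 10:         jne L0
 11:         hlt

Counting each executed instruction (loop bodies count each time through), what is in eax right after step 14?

3

mov esi, 10 → esi=10
mov edi, 11 → edi=11
mov eax, 1 → eax=1
mov edx, 0 → edx=0
mov edi, [edx] → edi=M[0]=22
sub esi, edi → esi=10-22=-12
add edx, 4 → edx=0+4=4
add eax, 1 → eax=1+1=2
cmp eax, 4  (cmp 2,4)
jne L0: taken
mov edi, [edx] → edi=M[4]=22
sub esi, edi → esi=(-12)-22=-34
add edx, 4 → edx=4+4=8
add eax, 1 → eax=2+1=3
After step 14: eax = 3.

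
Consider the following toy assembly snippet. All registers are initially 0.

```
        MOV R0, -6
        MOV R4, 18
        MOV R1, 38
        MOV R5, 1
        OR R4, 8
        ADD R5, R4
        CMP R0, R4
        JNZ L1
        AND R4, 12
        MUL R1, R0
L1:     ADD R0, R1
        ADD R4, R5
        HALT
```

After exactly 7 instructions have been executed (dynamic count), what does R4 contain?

MOV R0, -6 → R0=-6
MOV R4, 18 → R4=18
MOV R1, 38 → R1=38
MOV R5, 1 → R5=1
OR R4, 8 → R4=18|8=26
ADD R5, R4 → R5=1+26=27
CMP R0, R4  (cmp -6,26)
After step 7: R4 = 26.

26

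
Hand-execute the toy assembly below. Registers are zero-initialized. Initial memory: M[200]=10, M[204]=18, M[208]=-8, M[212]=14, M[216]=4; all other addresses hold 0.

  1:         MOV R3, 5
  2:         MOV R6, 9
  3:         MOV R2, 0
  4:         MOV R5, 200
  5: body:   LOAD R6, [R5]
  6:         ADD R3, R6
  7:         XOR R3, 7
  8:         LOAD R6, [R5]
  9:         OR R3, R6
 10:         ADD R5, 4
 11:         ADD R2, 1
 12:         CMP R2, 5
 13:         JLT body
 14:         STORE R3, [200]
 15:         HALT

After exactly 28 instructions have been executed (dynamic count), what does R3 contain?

-4

after MOV R3, 5: R3=5
after MOV R6, 9: R6=9
after MOV R2, 0: R2=0
after MOV R5, 200: R5=200
after LOAD R6, [R5]: R6=M[200]=10
after ADD R3, R6: R3=5+10=15
after XOR R3, 7: R3=15^7=8
after LOAD R6, [R5]: R6=M[200]=10
after OR R3, R6: R3=8|10=10
after ADD R5, 4: R5=200+4=204
after ADD R2, 1: R2=0+1=1
CMP R2, 5  (cmp 1,5)
JLT body: taken
after LOAD R6, [R5]: R6=M[204]=18
after ADD R3, R6: R3=10+18=28
after XOR R3, 7: R3=28^7=27
after LOAD R6, [R5]: R6=M[204]=18
after OR R3, R6: R3=27|18=27
after ADD R5, 4: R5=204+4=208
after ADD R2, 1: R2=1+1=2
CMP R2, 5  (cmp 2,5)
JLT body: taken
after LOAD R6, [R5]: R6=M[208]=-8
after ADD R3, R6: R3=27+(-8)=19
after XOR R3, 7: R3=19^7=20
after LOAD R6, [R5]: R6=M[208]=-8
after OR R3, R6: R3=20|(-8)=-4
after ADD R5, 4: R5=208+4=212
After step 28: R3 = -4.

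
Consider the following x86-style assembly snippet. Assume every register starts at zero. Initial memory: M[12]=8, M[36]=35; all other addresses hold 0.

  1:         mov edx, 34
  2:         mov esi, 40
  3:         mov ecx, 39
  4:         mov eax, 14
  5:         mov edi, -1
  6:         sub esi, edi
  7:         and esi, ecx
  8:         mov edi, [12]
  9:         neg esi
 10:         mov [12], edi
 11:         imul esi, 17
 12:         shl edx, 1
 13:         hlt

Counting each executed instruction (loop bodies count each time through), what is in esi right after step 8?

mov edx, 34 → edx=34
mov esi, 40 → esi=40
mov ecx, 39 → ecx=39
mov eax, 14 → eax=14
mov edi, -1 → edi=-1
sub esi, edi → esi=40-(-1)=41
and esi, ecx → esi=41&39=33
mov edi, [12] → edi=M[12]=8
After step 8: esi = 33.

33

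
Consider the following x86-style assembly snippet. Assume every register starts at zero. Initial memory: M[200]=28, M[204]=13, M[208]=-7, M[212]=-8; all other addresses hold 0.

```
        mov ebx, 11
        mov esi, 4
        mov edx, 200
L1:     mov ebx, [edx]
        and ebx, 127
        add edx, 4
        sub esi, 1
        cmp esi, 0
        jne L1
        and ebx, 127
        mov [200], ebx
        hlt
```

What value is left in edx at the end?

216

mov ebx, 11 → ebx=11
mov esi, 4 → esi=4
mov edx, 200 → edx=200
mov ebx, [edx] → ebx=M[200]=28
and ebx, 127 → ebx=28&127=28
add edx, 4 → edx=200+4=204
sub esi, 1 → esi=4-1=3
cmp esi, 0  (cmp 3,0)
jne L1: taken
mov ebx, [edx] → ebx=M[204]=13
and ebx, 127 → ebx=13&127=13
add edx, 4 → edx=204+4=208
sub esi, 1 → esi=3-1=2
cmp esi, 0  (cmp 2,0)
jne L1: taken
mov ebx, [edx] → ebx=M[208]=-7
and ebx, 127 → ebx=(-7)&127=121
add edx, 4 → edx=208+4=212
sub esi, 1 → esi=2-1=1
cmp esi, 0  (cmp 1,0)
jne L1: taken
mov ebx, [edx] → ebx=M[212]=-8
and ebx, 127 → ebx=(-8)&127=120
add edx, 4 → edx=212+4=216
sub esi, 1 → esi=1-1=0
cmp esi, 0  (cmp 0,0)
jne L1: not taken
and ebx, 127 → ebx=120&127=120
mov [200], ebx → M[200]=120
halt.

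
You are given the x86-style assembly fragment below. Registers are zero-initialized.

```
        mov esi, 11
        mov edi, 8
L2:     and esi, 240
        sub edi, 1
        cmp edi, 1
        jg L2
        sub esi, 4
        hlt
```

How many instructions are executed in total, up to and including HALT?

esi=11
edi=8
esi=11&240=0
edi=8-1=7
cmp edi, 1  (cmp 7,1)
jg L2: taken
esi=0&240=0
edi=7-1=6
cmp edi, 1  (cmp 6,1)
jg L2: taken
esi=0&240=0
edi=6-1=5
cmp edi, 1  (cmp 5,1)
jg L2: taken
esi=0&240=0
edi=5-1=4
cmp edi, 1  (cmp 4,1)
jg L2: taken
esi=0&240=0
edi=4-1=3
cmp edi, 1  (cmp 3,1)
jg L2: taken
esi=0&240=0
edi=3-1=2
cmp edi, 1  (cmp 2,1)
jg L2: taken
esi=0&240=0
edi=2-1=1
cmp edi, 1  (cmp 1,1)
jg L2: not taken
esi=0-4=-4
halt.
Total executed instructions: 32.

32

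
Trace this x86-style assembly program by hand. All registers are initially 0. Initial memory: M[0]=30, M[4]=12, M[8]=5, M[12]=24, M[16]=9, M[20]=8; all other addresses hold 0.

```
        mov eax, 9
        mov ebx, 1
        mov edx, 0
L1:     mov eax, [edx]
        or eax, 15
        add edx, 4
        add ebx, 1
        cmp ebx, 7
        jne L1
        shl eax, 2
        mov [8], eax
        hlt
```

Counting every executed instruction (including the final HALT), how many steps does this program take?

42

after mov eax, 9: eax=9
after mov ebx, 1: ebx=1
after mov edx, 0: edx=0
after mov eax, [edx]: eax=M[0]=30
after or eax, 15: eax=30|15=31
after add edx, 4: edx=0+4=4
after add ebx, 1: ebx=1+1=2
cmp ebx, 7  (cmp 2,7)
jne L1: taken
after mov eax, [edx]: eax=M[4]=12
after or eax, 15: eax=12|15=15
after add edx, 4: edx=4+4=8
after add ebx, 1: ebx=2+1=3
cmp ebx, 7  (cmp 3,7)
jne L1: taken
after mov eax, [edx]: eax=M[8]=5
after or eax, 15: eax=5|15=15
after add edx, 4: edx=8+4=12
after add ebx, 1: ebx=3+1=4
cmp ebx, 7  (cmp 4,7)
jne L1: taken
after mov eax, [edx]: eax=M[12]=24
after or eax, 15: eax=24|15=31
after add edx, 4: edx=12+4=16
after add ebx, 1: ebx=4+1=5
cmp ebx, 7  (cmp 5,7)
jne L1: taken
after mov eax, [edx]: eax=M[16]=9
after or eax, 15: eax=9|15=15
after add edx, 4: edx=16+4=20
after add ebx, 1: ebx=5+1=6
cmp ebx, 7  (cmp 6,7)
jne L1: taken
after mov eax, [edx]: eax=M[20]=8
after or eax, 15: eax=8|15=15
after add edx, 4: edx=20+4=24
after add ebx, 1: ebx=6+1=7
cmp ebx, 7  (cmp 7,7)
jne L1: not taken
after shl eax, 2: eax=15<<2=60
mov [8], eax → M[8]=60
halt.
Total executed instructions: 42.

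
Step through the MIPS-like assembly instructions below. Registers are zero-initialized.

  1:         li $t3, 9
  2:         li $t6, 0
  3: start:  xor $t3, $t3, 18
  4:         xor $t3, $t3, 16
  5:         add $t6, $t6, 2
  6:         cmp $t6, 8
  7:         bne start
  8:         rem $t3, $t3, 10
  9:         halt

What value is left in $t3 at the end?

9

after li $t3, 9: $t3=9
after li $t6, 0: $t6=0
after xor $t3, $t3, 18: $t3=9^18=27
after xor $t3, $t3, 16: $t3=27^16=11
after add $t6, $t6, 2: $t6=0+2=2
cmp $t6, 8  (cmp 2,8)
bne start: taken
after xor $t3, $t3, 18: $t3=11^18=25
after xor $t3, $t3, 16: $t3=25^16=9
after add $t6, $t6, 2: $t6=2+2=4
cmp $t6, 8  (cmp 4,8)
bne start: taken
after xor $t3, $t3, 18: $t3=9^18=27
after xor $t3, $t3, 16: $t3=27^16=11
after add $t6, $t6, 2: $t6=4+2=6
cmp $t6, 8  (cmp 6,8)
bne start: taken
after xor $t3, $t3, 18: $t3=11^18=25
after xor $t3, $t3, 16: $t3=25^16=9
after add $t6, $t6, 2: $t6=6+2=8
cmp $t6, 8  (cmp 8,8)
bne start: not taken
after rem $t3, $t3, 10: $t3=9%10=9
halt.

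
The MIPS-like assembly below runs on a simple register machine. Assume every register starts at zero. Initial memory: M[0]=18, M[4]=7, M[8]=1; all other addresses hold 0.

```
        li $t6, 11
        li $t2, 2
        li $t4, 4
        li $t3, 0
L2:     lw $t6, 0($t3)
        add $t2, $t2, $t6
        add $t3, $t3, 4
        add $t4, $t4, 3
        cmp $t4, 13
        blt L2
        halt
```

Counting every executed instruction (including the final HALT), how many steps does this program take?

23

$t6=11
$t2=2
$t4=4
$t3=0
$t6=M[0]=18
$t2=2+18=20
$t3=0+4=4
$t4=4+3=7
cmp $t4, 13  (cmp 7,13)
blt L2: taken
$t6=M[4]=7
$t2=20+7=27
$t3=4+4=8
$t4=7+3=10
cmp $t4, 13  (cmp 10,13)
blt L2: taken
$t6=M[8]=1
$t2=27+1=28
$t3=8+4=12
$t4=10+3=13
cmp $t4, 13  (cmp 13,13)
blt L2: not taken
halt.
Total executed instructions: 23.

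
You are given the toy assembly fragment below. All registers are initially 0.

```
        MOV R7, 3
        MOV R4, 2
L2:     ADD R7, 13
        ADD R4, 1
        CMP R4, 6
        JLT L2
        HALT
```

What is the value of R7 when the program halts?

MOV R7, 3 → R7=3
MOV R4, 2 → R4=2
ADD R7, 13 → R7=3+13=16
ADD R4, 1 → R4=2+1=3
CMP R4, 6  (cmp 3,6)
JLT L2: taken
ADD R7, 13 → R7=16+13=29
ADD R4, 1 → R4=3+1=4
CMP R4, 6  (cmp 4,6)
JLT L2: taken
ADD R7, 13 → R7=29+13=42
ADD R4, 1 → R4=4+1=5
CMP R4, 6  (cmp 5,6)
JLT L2: taken
ADD R7, 13 → R7=42+13=55
ADD R4, 1 → R4=5+1=6
CMP R4, 6  (cmp 6,6)
JLT L2: not taken
halt.

55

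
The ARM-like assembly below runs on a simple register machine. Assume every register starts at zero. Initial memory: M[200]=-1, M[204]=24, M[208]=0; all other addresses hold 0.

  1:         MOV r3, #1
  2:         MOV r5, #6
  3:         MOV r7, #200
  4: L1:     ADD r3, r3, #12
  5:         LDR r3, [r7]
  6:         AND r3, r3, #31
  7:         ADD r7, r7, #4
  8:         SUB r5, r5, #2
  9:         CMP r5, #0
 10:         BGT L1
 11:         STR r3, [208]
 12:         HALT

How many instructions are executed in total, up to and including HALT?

r3=1
r5=6
r7=200
r3=1+12=13
r3=M[200]=-1
r3=(-1)&31=31
r7=200+4=204
r5=6-2=4
CMP r5, #0  (cmp 4,0)
BGT L1: taken
r3=31+12=43
r3=M[204]=24
r3=24&31=24
r7=204+4=208
r5=4-2=2
CMP r5, #0  (cmp 2,0)
BGT L1: taken
r3=24+12=36
r3=M[208]=0
r3=0&31=0
r7=208+4=212
r5=2-2=0
CMP r5, #0  (cmp 0,0)
BGT L1: not taken
STR r3, [208] → M[208]=0
halt.
Total executed instructions: 26.

26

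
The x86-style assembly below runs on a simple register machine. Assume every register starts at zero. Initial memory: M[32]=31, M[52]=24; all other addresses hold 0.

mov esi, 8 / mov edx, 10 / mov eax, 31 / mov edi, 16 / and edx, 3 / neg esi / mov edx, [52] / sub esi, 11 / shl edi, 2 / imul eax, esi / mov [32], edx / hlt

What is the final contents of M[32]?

24

esi=8
edx=10
eax=31
edi=16
edx=10&3=2
esi=-(8)=-8
edx=M[52]=24
esi=(-8)-11=-19
edi=16<<2=64
eax=31*(-19)=-589
mov [32], edx → M[32]=24
halt.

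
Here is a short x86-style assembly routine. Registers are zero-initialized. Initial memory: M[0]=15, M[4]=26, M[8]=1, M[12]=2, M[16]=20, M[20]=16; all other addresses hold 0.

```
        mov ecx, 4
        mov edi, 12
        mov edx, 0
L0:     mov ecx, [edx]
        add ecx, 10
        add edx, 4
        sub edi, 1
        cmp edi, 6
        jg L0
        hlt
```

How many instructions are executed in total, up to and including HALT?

40

ecx=4
edi=12
edx=0
ecx=M[0]=15
ecx=15+10=25
edx=0+4=4
edi=12-1=11
cmp edi, 6  (cmp 11,6)
jg L0: taken
ecx=M[4]=26
ecx=26+10=36
edx=4+4=8
edi=11-1=10
cmp edi, 6  (cmp 10,6)
jg L0: taken
ecx=M[8]=1
ecx=1+10=11
edx=8+4=12
edi=10-1=9
cmp edi, 6  (cmp 9,6)
jg L0: taken
ecx=M[12]=2
ecx=2+10=12
edx=12+4=16
edi=9-1=8
cmp edi, 6  (cmp 8,6)
jg L0: taken
ecx=M[16]=20
ecx=20+10=30
edx=16+4=20
edi=8-1=7
cmp edi, 6  (cmp 7,6)
jg L0: taken
ecx=M[20]=16
ecx=16+10=26
edx=20+4=24
edi=7-1=6
cmp edi, 6  (cmp 6,6)
jg L0: not taken
halt.
Total executed instructions: 40.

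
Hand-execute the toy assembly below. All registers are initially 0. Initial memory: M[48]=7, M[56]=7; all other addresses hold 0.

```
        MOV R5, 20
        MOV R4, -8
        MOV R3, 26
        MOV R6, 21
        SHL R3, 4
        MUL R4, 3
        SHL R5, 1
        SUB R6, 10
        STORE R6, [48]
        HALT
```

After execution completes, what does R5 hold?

R5=20
R4=-8
R3=26
R6=21
R3=26<<4=416
R4=(-8)*3=-24
R5=20<<1=40
R6=21-10=11
STORE R6, [48] → M[48]=11
halt.

40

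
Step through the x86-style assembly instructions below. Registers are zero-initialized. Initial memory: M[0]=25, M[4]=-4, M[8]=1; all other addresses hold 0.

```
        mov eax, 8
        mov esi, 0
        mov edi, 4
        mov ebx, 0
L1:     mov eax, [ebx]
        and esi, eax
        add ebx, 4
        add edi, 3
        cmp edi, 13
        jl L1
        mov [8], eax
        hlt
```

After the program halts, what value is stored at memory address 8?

1

mov eax, 8 → eax=8
mov esi, 0 → esi=0
mov edi, 4 → edi=4
mov ebx, 0 → ebx=0
mov eax, [ebx] → eax=M[0]=25
and esi, eax → esi=0&25=0
add ebx, 4 → ebx=0+4=4
add edi, 3 → edi=4+3=7
cmp edi, 13  (cmp 7,13)
jl L1: taken
mov eax, [ebx] → eax=M[4]=-4
and esi, eax → esi=0&(-4)=0
add ebx, 4 → ebx=4+4=8
add edi, 3 → edi=7+3=10
cmp edi, 13  (cmp 10,13)
jl L1: taken
mov eax, [ebx] → eax=M[8]=1
and esi, eax → esi=0&1=0
add ebx, 4 → ebx=8+4=12
add edi, 3 → edi=10+3=13
cmp edi, 13  (cmp 13,13)
jl L1: not taken
mov [8], eax → M[8]=1
halt.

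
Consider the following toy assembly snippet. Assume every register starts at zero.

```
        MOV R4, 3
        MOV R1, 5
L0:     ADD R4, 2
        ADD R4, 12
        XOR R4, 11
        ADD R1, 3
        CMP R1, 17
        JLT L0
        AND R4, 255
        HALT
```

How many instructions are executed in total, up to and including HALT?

28

after MOV R4, 3: R4=3
after MOV R1, 5: R1=5
after ADD R4, 2: R4=3+2=5
after ADD R4, 12: R4=5+12=17
after XOR R4, 11: R4=17^11=26
after ADD R1, 3: R1=5+3=8
CMP R1, 17  (cmp 8,17)
JLT L0: taken
after ADD R4, 2: R4=26+2=28
after ADD R4, 12: R4=28+12=40
after XOR R4, 11: R4=40^11=35
after ADD R1, 3: R1=8+3=11
CMP R1, 17  (cmp 11,17)
JLT L0: taken
after ADD R4, 2: R4=35+2=37
after ADD R4, 12: R4=37+12=49
after XOR R4, 11: R4=49^11=58
after ADD R1, 3: R1=11+3=14
CMP R1, 17  (cmp 14,17)
JLT L0: taken
after ADD R4, 2: R4=58+2=60
after ADD R4, 12: R4=60+12=72
after XOR R4, 11: R4=72^11=67
after ADD R1, 3: R1=14+3=17
CMP R1, 17  (cmp 17,17)
JLT L0: not taken
after AND R4, 255: R4=67&255=67
halt.
Total executed instructions: 28.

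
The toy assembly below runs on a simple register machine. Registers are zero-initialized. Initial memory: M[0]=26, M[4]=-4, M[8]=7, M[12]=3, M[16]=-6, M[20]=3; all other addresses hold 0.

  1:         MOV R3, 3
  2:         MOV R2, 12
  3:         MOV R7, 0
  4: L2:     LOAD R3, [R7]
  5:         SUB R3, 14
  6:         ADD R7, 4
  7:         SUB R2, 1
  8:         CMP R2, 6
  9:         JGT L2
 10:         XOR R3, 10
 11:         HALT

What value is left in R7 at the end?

24

MOV R3, 3 → R3=3
MOV R2, 12 → R2=12
MOV R7, 0 → R7=0
LOAD R3, [R7] → R3=M[0]=26
SUB R3, 14 → R3=26-14=12
ADD R7, 4 → R7=0+4=4
SUB R2, 1 → R2=12-1=11
CMP R2, 6  (cmp 11,6)
JGT L2: taken
LOAD R3, [R7] → R3=M[4]=-4
SUB R3, 14 → R3=(-4)-14=-18
ADD R7, 4 → R7=4+4=8
SUB R2, 1 → R2=11-1=10
CMP R2, 6  (cmp 10,6)
JGT L2: taken
LOAD R3, [R7] → R3=M[8]=7
SUB R3, 14 → R3=7-14=-7
ADD R7, 4 → R7=8+4=12
SUB R2, 1 → R2=10-1=9
CMP R2, 6  (cmp 9,6)
JGT L2: taken
LOAD R3, [R7] → R3=M[12]=3
SUB R3, 14 → R3=3-14=-11
ADD R7, 4 → R7=12+4=16
SUB R2, 1 → R2=9-1=8
CMP R2, 6  (cmp 8,6)
JGT L2: taken
LOAD R3, [R7] → R3=M[16]=-6
SUB R3, 14 → R3=(-6)-14=-20
ADD R7, 4 → R7=16+4=20
SUB R2, 1 → R2=8-1=7
CMP R2, 6  (cmp 7,6)
JGT L2: taken
LOAD R3, [R7] → R3=M[20]=3
SUB R3, 14 → R3=3-14=-11
ADD R7, 4 → R7=20+4=24
SUB R2, 1 → R2=7-1=6
CMP R2, 6  (cmp 6,6)
JGT L2: not taken
XOR R3, 10 → R3=(-11)^10=-1
halt.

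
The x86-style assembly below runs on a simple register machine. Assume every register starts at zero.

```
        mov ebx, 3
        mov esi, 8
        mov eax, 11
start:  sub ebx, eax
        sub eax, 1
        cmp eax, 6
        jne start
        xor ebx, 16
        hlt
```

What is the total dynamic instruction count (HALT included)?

25

ebx=3
esi=8
eax=11
ebx=3-11=-8
eax=11-1=10
cmp eax, 6  (cmp 10,6)
jne start: taken
ebx=(-8)-10=-18
eax=10-1=9
cmp eax, 6  (cmp 9,6)
jne start: taken
ebx=(-18)-9=-27
eax=9-1=8
cmp eax, 6  (cmp 8,6)
jne start: taken
ebx=(-27)-8=-35
eax=8-1=7
cmp eax, 6  (cmp 7,6)
jne start: taken
ebx=(-35)-7=-42
eax=7-1=6
cmp eax, 6  (cmp 6,6)
jne start: not taken
ebx=(-42)^16=-58
halt.
Total executed instructions: 25.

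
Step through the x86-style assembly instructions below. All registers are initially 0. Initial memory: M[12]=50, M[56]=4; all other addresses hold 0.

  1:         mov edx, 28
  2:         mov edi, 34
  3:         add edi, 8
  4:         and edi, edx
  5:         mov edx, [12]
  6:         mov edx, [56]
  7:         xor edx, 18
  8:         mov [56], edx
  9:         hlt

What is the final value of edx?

edx=28
edi=34
edi=34+8=42
edi=42&28=8
edx=M[12]=50
edx=M[56]=4
edx=4^18=22
mov [56], edx → M[56]=22
halt.

22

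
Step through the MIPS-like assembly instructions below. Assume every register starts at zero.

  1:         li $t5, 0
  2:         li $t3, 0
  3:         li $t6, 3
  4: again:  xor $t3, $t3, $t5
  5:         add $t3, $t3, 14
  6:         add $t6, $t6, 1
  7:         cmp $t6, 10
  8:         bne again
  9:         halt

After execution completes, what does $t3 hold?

li $t5, 0 → $t5=0
li $t3, 0 → $t3=0
li $t6, 3 → $t6=3
xor $t3, $t3, $t5 → $t3=0^0=0
add $t3, $t3, 14 → $t3=0+14=14
add $t6, $t6, 1 → $t6=3+1=4
cmp $t6, 10  (cmp 4,10)
bne again: taken
xor $t3, $t3, $t5 → $t3=14^0=14
add $t3, $t3, 14 → $t3=14+14=28
add $t6, $t6, 1 → $t6=4+1=5
cmp $t6, 10  (cmp 5,10)
bne again: taken
xor $t3, $t3, $t5 → $t3=28^0=28
add $t3, $t3, 14 → $t3=28+14=42
add $t6, $t6, 1 → $t6=5+1=6
cmp $t6, 10  (cmp 6,10)
bne again: taken
xor $t3, $t3, $t5 → $t3=42^0=42
add $t3, $t3, 14 → $t3=42+14=56
add $t6, $t6, 1 → $t6=6+1=7
cmp $t6, 10  (cmp 7,10)
bne again: taken
xor $t3, $t3, $t5 → $t3=56^0=56
add $t3, $t3, 14 → $t3=56+14=70
add $t6, $t6, 1 → $t6=7+1=8
cmp $t6, 10  (cmp 8,10)
bne again: taken
xor $t3, $t3, $t5 → $t3=70^0=70
add $t3, $t3, 14 → $t3=70+14=84
add $t6, $t6, 1 → $t6=8+1=9
cmp $t6, 10  (cmp 9,10)
bne again: taken
xor $t3, $t3, $t5 → $t3=84^0=84
add $t3, $t3, 14 → $t3=84+14=98
add $t6, $t6, 1 → $t6=9+1=10
cmp $t6, 10  (cmp 10,10)
bne again: not taken
halt.

98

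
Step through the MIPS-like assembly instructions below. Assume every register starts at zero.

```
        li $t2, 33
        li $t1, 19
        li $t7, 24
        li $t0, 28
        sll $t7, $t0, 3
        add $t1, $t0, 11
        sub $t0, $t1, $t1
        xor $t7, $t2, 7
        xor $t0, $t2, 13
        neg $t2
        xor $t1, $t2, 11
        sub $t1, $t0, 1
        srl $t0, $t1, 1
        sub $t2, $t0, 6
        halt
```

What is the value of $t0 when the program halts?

$t2=33
$t1=19
$t7=24
$t0=28
$t7=28<<3=224
$t1=28+11=39
$t0=39-39=0
$t7=33^7=38
$t0=33^13=44
$t2=-(33)=-33
$t1=(-33)^11=-44
$t1=44-1=43
$t0=43>>1=21
$t2=21-6=15
halt.

21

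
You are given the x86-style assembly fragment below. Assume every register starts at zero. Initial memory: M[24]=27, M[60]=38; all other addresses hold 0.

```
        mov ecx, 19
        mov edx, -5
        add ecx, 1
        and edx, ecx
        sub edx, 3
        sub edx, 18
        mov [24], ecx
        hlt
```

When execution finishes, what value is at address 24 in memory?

mov ecx, 19 → ecx=19
mov edx, -5 → edx=-5
add ecx, 1 → ecx=19+1=20
and edx, ecx → edx=(-5)&20=16
sub edx, 3 → edx=16-3=13
sub edx, 18 → edx=13-18=-5
mov [24], ecx → M[24]=20
halt.

20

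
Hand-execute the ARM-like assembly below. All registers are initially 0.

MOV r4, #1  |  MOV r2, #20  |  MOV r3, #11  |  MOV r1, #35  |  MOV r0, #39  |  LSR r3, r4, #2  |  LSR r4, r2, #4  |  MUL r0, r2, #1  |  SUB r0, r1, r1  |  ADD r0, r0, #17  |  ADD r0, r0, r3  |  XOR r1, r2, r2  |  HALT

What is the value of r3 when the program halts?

r4=1
r2=20
r3=11
r1=35
r0=39
r3=1>>2=0
r4=20>>4=1
r0=20*1=20
r0=35-35=0
r0=0+17=17
r0=17+0=17
r1=20^20=0
halt.

0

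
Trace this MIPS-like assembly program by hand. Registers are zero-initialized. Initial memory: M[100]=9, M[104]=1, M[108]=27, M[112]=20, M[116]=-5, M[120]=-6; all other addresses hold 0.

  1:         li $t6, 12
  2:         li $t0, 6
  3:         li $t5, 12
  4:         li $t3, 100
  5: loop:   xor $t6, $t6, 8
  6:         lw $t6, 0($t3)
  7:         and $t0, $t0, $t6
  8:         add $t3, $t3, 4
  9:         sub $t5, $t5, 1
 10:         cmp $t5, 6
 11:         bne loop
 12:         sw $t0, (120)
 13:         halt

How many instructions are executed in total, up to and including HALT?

$t6=12
$t0=6
$t5=12
$t3=100
$t6=12^8=4
$t6=M[100]=9
$t0=6&9=0
$t3=100+4=104
$t5=12-1=11
cmp $t5, 6  (cmp 11,6)
bne loop: taken
$t6=9^8=1
$t6=M[104]=1
$t0=0&1=0
$t3=104+4=108
$t5=11-1=10
cmp $t5, 6  (cmp 10,6)
bne loop: taken
$t6=1^8=9
$t6=M[108]=27
$t0=0&27=0
$t3=108+4=112
$t5=10-1=9
cmp $t5, 6  (cmp 9,6)
bne loop: taken
$t6=27^8=19
$t6=M[112]=20
$t0=0&20=0
$t3=112+4=116
$t5=9-1=8
cmp $t5, 6  (cmp 8,6)
bne loop: taken
$t6=20^8=28
$t6=M[116]=-5
$t0=0&(-5)=0
$t3=116+4=120
$t5=8-1=7
cmp $t5, 6  (cmp 7,6)
bne loop: taken
$t6=(-5)^8=-13
$t6=M[120]=-6
$t0=0&(-6)=0
$t3=120+4=124
$t5=7-1=6
cmp $t5, 6  (cmp 6,6)
bne loop: not taken
sw $t0, (120) → M[120]=0
halt.
Total executed instructions: 48.

48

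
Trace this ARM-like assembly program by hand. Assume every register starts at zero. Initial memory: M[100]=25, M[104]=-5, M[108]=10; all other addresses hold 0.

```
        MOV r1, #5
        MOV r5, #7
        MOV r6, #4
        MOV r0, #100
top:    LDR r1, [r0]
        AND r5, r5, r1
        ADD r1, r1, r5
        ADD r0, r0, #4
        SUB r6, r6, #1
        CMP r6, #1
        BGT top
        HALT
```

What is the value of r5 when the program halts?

r1=5
r5=7
r6=4
r0=100
r1=M[100]=25
r5=7&25=1
r1=25+1=26
r0=100+4=104
r6=4-1=3
CMP r6, #1  (cmp 3,1)
BGT top: taken
r1=M[104]=-5
r5=1&(-5)=1
r1=(-5)+1=-4
r0=104+4=108
r6=3-1=2
CMP r6, #1  (cmp 2,1)
BGT top: taken
r1=M[108]=10
r5=1&10=0
r1=10+0=10
r0=108+4=112
r6=2-1=1
CMP r6, #1  (cmp 1,1)
BGT top: not taken
halt.

0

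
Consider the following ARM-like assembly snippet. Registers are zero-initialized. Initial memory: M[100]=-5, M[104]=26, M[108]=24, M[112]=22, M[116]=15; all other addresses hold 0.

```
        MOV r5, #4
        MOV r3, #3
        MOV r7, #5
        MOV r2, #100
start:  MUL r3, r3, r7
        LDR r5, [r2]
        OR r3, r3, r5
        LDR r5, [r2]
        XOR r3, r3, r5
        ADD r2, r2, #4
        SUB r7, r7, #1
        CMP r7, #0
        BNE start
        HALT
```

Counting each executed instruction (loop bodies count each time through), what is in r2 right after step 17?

104

r5=4
r3=3
r7=5
r2=100
r3=3*5=15
r5=M[100]=-5
r3=15|(-5)=-1
r5=M[100]=-5
r3=(-1)^(-5)=4
r2=100+4=104
r7=5-1=4
CMP r7, #0  (cmp 4,0)
BNE start: taken
r3=4*4=16
r5=M[104]=26
r3=16|26=26
r5=M[104]=26
After step 17: r2 = 104.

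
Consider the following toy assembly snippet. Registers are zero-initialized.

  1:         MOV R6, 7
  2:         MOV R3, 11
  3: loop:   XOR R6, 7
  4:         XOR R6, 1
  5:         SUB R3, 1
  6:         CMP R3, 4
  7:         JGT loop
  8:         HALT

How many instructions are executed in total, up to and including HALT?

MOV R6, 7 → R6=7
MOV R3, 11 → R3=11
XOR R6, 7 → R6=7^7=0
XOR R6, 1 → R6=0^1=1
SUB R3, 1 → R3=11-1=10
CMP R3, 4  (cmp 10,4)
JGT loop: taken
XOR R6, 7 → R6=1^7=6
XOR R6, 1 → R6=6^1=7
SUB R3, 1 → R3=10-1=9
CMP R3, 4  (cmp 9,4)
JGT loop: taken
XOR R6, 7 → R6=7^7=0
XOR R6, 1 → R6=0^1=1
SUB R3, 1 → R3=9-1=8
CMP R3, 4  (cmp 8,4)
JGT loop: taken
XOR R6, 7 → R6=1^7=6
XOR R6, 1 → R6=6^1=7
SUB R3, 1 → R3=8-1=7
CMP R3, 4  (cmp 7,4)
JGT loop: taken
XOR R6, 7 → R6=7^7=0
XOR R6, 1 → R6=0^1=1
SUB R3, 1 → R3=7-1=6
CMP R3, 4  (cmp 6,4)
JGT loop: taken
XOR R6, 7 → R6=1^7=6
XOR R6, 1 → R6=6^1=7
SUB R3, 1 → R3=6-1=5
CMP R3, 4  (cmp 5,4)
JGT loop: taken
XOR R6, 7 → R6=7^7=0
XOR R6, 1 → R6=0^1=1
SUB R3, 1 → R3=5-1=4
CMP R3, 4  (cmp 4,4)
JGT loop: not taken
halt.
Total executed instructions: 38.

38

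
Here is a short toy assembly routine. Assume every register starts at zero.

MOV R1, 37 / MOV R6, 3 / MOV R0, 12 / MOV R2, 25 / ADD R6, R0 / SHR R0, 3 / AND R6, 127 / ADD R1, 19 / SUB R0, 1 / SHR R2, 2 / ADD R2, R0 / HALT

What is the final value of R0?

after MOV R1, 37: R1=37
after MOV R6, 3: R6=3
after MOV R0, 12: R0=12
after MOV R2, 25: R2=25
after ADD R6, R0: R6=3+12=15
after SHR R0, 3: R0=12>>3=1
after AND R6, 127: R6=15&127=15
after ADD R1, 19: R1=37+19=56
after SUB R0, 1: R0=1-1=0
after SHR R2, 2: R2=25>>2=6
after ADD R2, R0: R2=6+0=6
halt.

0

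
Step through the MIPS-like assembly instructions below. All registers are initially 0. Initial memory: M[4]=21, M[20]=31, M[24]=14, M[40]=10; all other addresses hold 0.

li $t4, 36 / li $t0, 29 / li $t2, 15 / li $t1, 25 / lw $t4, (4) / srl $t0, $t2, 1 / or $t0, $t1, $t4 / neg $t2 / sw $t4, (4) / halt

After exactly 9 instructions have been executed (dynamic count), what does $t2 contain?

-15

li $t4, 36 → $t4=36
li $t0, 29 → $t0=29
li $t2, 15 → $t2=15
li $t1, 25 → $t1=25
lw $t4, (4) → $t4=M[4]=21
srl $t0, $t2, 1 → $t0=15>>1=7
or $t0, $t1, $t4 → $t0=25|21=29
neg $t2 → $t2=-(15)=-15
sw $t4, (4) → M[4]=21
After step 9: $t2 = -15.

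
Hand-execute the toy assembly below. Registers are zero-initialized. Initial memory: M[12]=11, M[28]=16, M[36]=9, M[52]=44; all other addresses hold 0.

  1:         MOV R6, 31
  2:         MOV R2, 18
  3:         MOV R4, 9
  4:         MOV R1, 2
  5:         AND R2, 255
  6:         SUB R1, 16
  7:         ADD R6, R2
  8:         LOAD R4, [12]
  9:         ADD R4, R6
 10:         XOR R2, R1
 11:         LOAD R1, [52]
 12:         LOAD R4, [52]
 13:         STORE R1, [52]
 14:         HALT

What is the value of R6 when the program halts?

MOV R6, 31 → R6=31
MOV R2, 18 → R2=18
MOV R4, 9 → R4=9
MOV R1, 2 → R1=2
AND R2, 255 → R2=18&255=18
SUB R1, 16 → R1=2-16=-14
ADD R6, R2 → R6=31+18=49
LOAD R4, [12] → R4=M[12]=11
ADD R4, R6 → R4=11+49=60
XOR R2, R1 → R2=18^(-14)=-32
LOAD R1, [52] → R1=M[52]=44
LOAD R4, [52] → R4=M[52]=44
STORE R1, [52] → M[52]=44
halt.

49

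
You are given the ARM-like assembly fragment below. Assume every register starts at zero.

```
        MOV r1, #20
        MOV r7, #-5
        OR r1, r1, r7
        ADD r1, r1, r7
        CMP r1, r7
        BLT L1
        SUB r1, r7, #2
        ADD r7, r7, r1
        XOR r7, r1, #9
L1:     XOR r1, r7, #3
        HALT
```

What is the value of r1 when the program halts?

-8

after MOV r1, #20: r1=20
after MOV r7, #-5: r7=-5
after OR r1, r1, r7: r1=20|(-5)=-1
after ADD r1, r1, r7: r1=(-1)+(-5)=-6
CMP r1, r7  (cmp -6,-5)
BLT L1: taken
after XOR r1, r7, #3: r1=(-5)^3=-8
halt.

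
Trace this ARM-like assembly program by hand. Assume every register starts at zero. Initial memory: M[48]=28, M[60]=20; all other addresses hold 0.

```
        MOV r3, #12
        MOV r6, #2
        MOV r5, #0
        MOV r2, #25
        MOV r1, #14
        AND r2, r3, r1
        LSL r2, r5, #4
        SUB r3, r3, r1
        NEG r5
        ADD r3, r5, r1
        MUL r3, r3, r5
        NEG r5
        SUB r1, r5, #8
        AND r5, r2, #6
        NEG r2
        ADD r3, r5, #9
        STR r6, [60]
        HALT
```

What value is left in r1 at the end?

-8

after MOV r3, #12: r3=12
after MOV r6, #2: r6=2
after MOV r5, #0: r5=0
after MOV r2, #25: r2=25
after MOV r1, #14: r1=14
after AND r2, r3, r1: r2=12&14=12
after LSL r2, r5, #4: r2=0<<4=0
after SUB r3, r3, r1: r3=12-14=-2
after NEG r5: r5=-(0)=0
after ADD r3, r5, r1: r3=0+14=14
after MUL r3, r3, r5: r3=14*0=0
after NEG r5: r5=-(0)=0
after SUB r1, r5, #8: r1=0-8=-8
after AND r5, r2, #6: r5=0&6=0
after NEG r2: r2=-(0)=0
after ADD r3, r5, #9: r3=0+9=9
STR r6, [60] → M[60]=2
halt.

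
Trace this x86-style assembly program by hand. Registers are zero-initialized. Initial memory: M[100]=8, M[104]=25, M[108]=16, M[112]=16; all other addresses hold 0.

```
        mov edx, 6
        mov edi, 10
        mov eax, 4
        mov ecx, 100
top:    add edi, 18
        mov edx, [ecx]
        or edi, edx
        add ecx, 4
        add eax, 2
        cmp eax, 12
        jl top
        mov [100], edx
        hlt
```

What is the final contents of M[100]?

16

edx=6
edi=10
eax=4
ecx=100
edi=10+18=28
edx=M[100]=8
edi=28|8=28
ecx=100+4=104
eax=4+2=6
cmp eax, 12  (cmp 6,12)
jl top: taken
edi=28+18=46
edx=M[104]=25
edi=46|25=63
ecx=104+4=108
eax=6+2=8
cmp eax, 12  (cmp 8,12)
jl top: taken
edi=63+18=81
edx=M[108]=16
edi=81|16=81
ecx=108+4=112
eax=8+2=10
cmp eax, 12  (cmp 10,12)
jl top: taken
edi=81+18=99
edx=M[112]=16
edi=99|16=115
ecx=112+4=116
eax=10+2=12
cmp eax, 12  (cmp 12,12)
jl top: not taken
mov [100], edx → M[100]=16
halt.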